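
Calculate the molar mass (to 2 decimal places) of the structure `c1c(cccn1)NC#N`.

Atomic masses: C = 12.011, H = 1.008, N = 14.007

Molecular formula: C6H5N3.
M = 6×12.011 + 5×1.008 + 3×14.007 = 119.13 g/mol.

119.13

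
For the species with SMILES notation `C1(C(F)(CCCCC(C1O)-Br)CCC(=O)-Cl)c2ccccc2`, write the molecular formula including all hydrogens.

Heavy atoms from the SMILES: 1 Br, 17 C, 1 Cl, 1 F, 2 O.
Implicit hydrogens by atom environment:
  6 × C: 2 H each → 12
  5 × C (aromatic): 1 H each → 5
  3 × C: 1 H each → 3
  2 × C: no H
  1 × Br: no H
  1 × C (aromatic): no H
  1 × Cl: no H
  1 × F: no H
  1 × O: 1 H
  1 × O: no H
  Total hydrogens = 21.
Molecular formula: C17H21BrClFO2

C17H21BrClFO2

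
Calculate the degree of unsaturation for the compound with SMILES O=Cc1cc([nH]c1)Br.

4

Molecular formula from the SMILES: C5H4BrNO.
DoU = (2C + 2 + N − H − X)/2 = (2·5 + 2 + 1 − 4 − 1)/2 = 8/2 = 4.
(Structurally: 1 ring(s) + 3 π bond(s) = 4.)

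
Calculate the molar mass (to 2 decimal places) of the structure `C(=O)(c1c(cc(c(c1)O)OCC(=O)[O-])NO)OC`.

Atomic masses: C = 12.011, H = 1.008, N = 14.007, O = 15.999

256.19

Molecular formula: C10H10NO7-.
M = 10×12.011 + 10×1.008 + 1×14.007 + 7×15.999 = 256.19 g/mol.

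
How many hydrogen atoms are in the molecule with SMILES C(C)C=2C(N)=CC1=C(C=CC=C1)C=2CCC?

19

Hydrogens are implicit in SMILES; fill each atom to its normal valence:
  5 × C (aromatic): 1 H each → 5
  5 × C (aromatic): no H
  3 × C: 2 H each → 6
  2 × C: 3 H each → 6
  1 × N: 2 H
  Total hydrogens = 19.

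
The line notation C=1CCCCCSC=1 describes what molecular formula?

Heavy atoms from the SMILES: 7 C, 1 S.
Implicit hydrogens by atom environment:
  5 × C: 2 H each → 10
  2 × C: 1 H each → 2
  1 × S: no H
  Total hydrogens = 12.
Molecular formula: C7H12S

C7H12S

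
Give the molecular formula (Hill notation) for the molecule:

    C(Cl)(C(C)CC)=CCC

Heavy atoms from the SMILES: 8 C, 1 Cl.
Implicit hydrogens by atom environment:
  3 × C: 3 H each → 9
  2 × C: 2 H each → 4
  2 × C: 1 H each → 2
  1 × C: no H
  1 × Cl: no H
  Total hydrogens = 15.
Molecular formula: C8H15Cl

C8H15Cl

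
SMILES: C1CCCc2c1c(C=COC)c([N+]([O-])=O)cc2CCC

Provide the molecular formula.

C16H21NO3

Heavy atoms from the SMILES: 16 C, 1 N, 3 O.
Implicit hydrogens by atom environment:
  6 × C: 2 H each → 12
  5 × C (aromatic): no H
  2 × C: 3 H each → 6
  2 × C: 1 H each → 2
  2 × O: no H
  1 × C (aromatic): 1 H
  1 × N (charge +1): no H
  1 × O (charge -1): no H
  Total hydrogens = 21.
Molecular formula: C16H21NO3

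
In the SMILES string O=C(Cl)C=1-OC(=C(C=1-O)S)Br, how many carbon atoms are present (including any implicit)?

The symbol for carbon appears 5 times in the SMILES. (Cl is a single chlorine, not C + l.)

5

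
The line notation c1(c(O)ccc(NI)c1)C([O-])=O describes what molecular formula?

Heavy atoms from the SMILES: 7 C, 1 I, 1 N, 3 O.
Implicit hydrogens by atom environment:
  3 × C (aromatic): 1 H each → 3
  3 × C (aromatic): no H
  1 × C: no H
  1 × I: no H
  1 × N: 1 H
  1 × O: 1 H
  1 × O: no H
  1 × O (charge -1): no H
  Total hydrogens = 5.
Net charge -1.
Molecular formula: C7H5INO3-

C7H5INO3-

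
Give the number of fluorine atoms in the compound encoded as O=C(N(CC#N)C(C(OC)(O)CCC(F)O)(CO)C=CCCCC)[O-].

1

The symbol for fluorine appears 1 time in the SMILES.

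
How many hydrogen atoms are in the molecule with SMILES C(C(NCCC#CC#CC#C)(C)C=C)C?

Hydrogens are implicit in SMILES; fill each atom to its normal valence:
  6 × C: no H
  4 × C: 2 H each → 8
  2 × C: 3 H each → 6
  2 × C: 1 H each → 2
  1 × N: 1 H
  Total hydrogens = 17.

17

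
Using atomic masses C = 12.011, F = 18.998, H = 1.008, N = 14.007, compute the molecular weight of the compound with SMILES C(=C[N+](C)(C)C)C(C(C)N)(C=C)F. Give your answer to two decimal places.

187.28

Molecular formula: C10H20FN2+.
M = 10×12.011 + 1×18.998 + 20×1.008 + 2×14.007 = 187.28 g/mol.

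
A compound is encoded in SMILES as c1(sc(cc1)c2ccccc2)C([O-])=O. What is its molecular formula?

C11H7O2S-

Heavy atoms from the SMILES: 11 C, 2 O, 1 S.
Implicit hydrogens by atom environment:
  7 × C (aromatic): 1 H each → 7
  3 × C (aromatic): no H
  1 × C: no H
  1 × O: no H
  1 × O (charge -1): no H
  1 × S (aromatic): no H
  Total hydrogens = 7.
Net charge -1.
Molecular formula: C11H7O2S-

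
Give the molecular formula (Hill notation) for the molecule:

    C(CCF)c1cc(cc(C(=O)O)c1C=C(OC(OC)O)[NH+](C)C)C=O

Heavy atoms from the SMILES: 17 C, 1 F, 1 N, 6 O.
Implicit hydrogens by atom environment:
  4 × C (aromatic): no H
  4 × O: no H
  3 × C: 3 H each → 9
  3 × C: 2 H each → 6
  3 × C: 1 H each → 3
  2 × C (aromatic): 1 H each → 2
  2 × C: no H
  2 × O: 1 H each → 2
  1 × F: no H
  1 × N (charge +1): 1 H
  Total hydrogens = 23.
Net charge +1.
Molecular formula: C17H23FNO6+

C17H23FNO6+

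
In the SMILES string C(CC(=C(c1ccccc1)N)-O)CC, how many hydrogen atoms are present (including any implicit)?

17

Hydrogens are implicit in SMILES; fill each atom to its normal valence:
  5 × C (aromatic): 1 H each → 5
  3 × C: 2 H each → 6
  2 × C: no H
  1 × C: 3 H
  1 × C (aromatic): no H
  1 × N: 2 H
  1 × O: 1 H
  Total hydrogens = 17.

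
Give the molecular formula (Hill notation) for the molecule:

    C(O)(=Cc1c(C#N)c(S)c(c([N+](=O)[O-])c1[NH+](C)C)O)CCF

C13H15FN3O4S+

Heavy atoms from the SMILES: 13 C, 1 F, 3 N, 4 O, 1 S.
Implicit hydrogens by atom environment:
  6 × C (aromatic): no H
  2 × C: 3 H each → 6
  2 × C: 2 H each → 4
  2 × C: no H
  2 × O: 1 H each → 2
  1 × C: 1 H
  1 × F: no H
  1 × N (charge +1): 1 H
  1 × N (charge +1): no H
  1 × N: no H
  1 × O: no H
  1 × O (charge -1): no H
  1 × S: 1 H
  Total hydrogens = 15.
Net charge +1.
Molecular formula: C13H15FN3O4S+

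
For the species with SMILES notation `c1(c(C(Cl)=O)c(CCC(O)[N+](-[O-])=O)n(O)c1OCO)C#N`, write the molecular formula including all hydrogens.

Heavy atoms from the SMILES: 10 C, 1 Cl, 3 N, 7 O.
Implicit hydrogens by atom environment:
  4 × C (aromatic): no H
  3 × C: 2 H each → 6
  3 × O: 1 H each → 3
  3 × O: no H
  2 × C: no H
  1 × C: 1 H
  1 × Cl: no H
  1 × N (aromatic): no H
  1 × N: no H
  1 × N (charge +1): no H
  1 × O (charge -1): no H
  Total hydrogens = 10.
Molecular formula: C10H10ClN3O7

C10H10ClN3O7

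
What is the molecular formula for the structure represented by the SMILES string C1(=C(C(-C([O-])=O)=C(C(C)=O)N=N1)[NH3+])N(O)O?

Heavy atoms from the SMILES: 7 C, 4 N, 5 O.
Implicit hydrogens by atom environment:
  4 × C (aromatic): no H
  2 × C: no H
  2 × N (aromatic): no H
  2 × O: 1 H each → 2
  2 × O: no H
  1 × C: 3 H
  1 × N (charge +1): 3 H
  1 × N: no H
  1 × O (charge -1): no H
  Total hydrogens = 8.
Molecular formula: C7H8N4O5

C7H8N4O5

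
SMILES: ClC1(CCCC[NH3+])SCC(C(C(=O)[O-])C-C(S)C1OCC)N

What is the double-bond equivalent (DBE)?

Molecular formula from the SMILES: C14H27ClN2O3S2.
DoU = (2C + 2 + N − H − X)/2 = (2·14 + 2 + 2 − 27 − 1)/2 = 4/2 = 2.
(Structurally: 1 ring(s) + 1 π bond(s) = 2.)

2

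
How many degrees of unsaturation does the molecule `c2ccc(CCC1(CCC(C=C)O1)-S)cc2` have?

6

Molecular formula from the SMILES: C14H18OS.
DoU = (2C + 2 + N − H − X)/2 = (2·14 + 2 + 0 − 18 − 0)/2 = 12/2 = 6.
(Structurally: 2 ring(s) + 4 π bond(s) = 6.)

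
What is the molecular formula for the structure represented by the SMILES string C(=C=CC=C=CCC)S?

C8H10S

Heavy atoms from the SMILES: 8 C, 1 S.
Implicit hydrogens by atom environment:
  4 × C: 1 H each → 4
  2 × C: no H
  1 × C: 3 H
  1 × C: 2 H
  1 × S: 1 H
  Total hydrogens = 10.
Molecular formula: C8H10S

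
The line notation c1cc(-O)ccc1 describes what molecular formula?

C6H6O

Heavy atoms from the SMILES: 6 C, 1 O.
Implicit hydrogens by atom environment:
  5 × C (aromatic): 1 H each → 5
  1 × C (aromatic): no H
  1 × O: 1 H
  Total hydrogens = 6.
Molecular formula: C6H6O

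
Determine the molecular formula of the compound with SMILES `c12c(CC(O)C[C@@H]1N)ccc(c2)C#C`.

Heavy atoms from the SMILES: 12 C, 1 N, 1 O.
Implicit hydrogens by atom environment:
  3 × C (aromatic): 1 H each → 3
  3 × C: 1 H each → 3
  3 × C (aromatic): no H
  2 × C: 2 H each → 4
  1 × C: no H
  1 × N: 2 H
  1 × O: 1 H
  Total hydrogens = 13.
Molecular formula: C12H13NO

C12H13NO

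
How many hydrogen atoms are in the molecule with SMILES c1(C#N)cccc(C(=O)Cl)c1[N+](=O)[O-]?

3

Hydrogens are implicit in SMILES; fill each atom to its normal valence:
  3 × C (aromatic): 1 H each → 3
  3 × C (aromatic): no H
  2 × C: no H
  2 × O: no H
  1 × Cl: no H
  1 × N: no H
  1 × N (charge +1): no H
  1 × O (charge -1): no H
  Total hydrogens = 3.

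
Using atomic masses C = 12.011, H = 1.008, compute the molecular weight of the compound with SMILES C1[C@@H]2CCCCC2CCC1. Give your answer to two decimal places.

138.25

Molecular formula: C10H18.
M = 10×12.011 + 18×1.008 = 138.25 g/mol.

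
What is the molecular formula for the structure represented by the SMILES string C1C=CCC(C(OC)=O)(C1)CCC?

C11H18O2

Heavy atoms from the SMILES: 11 C, 2 O.
Implicit hydrogens by atom environment:
  5 × C: 2 H each → 10
  2 × C: 3 H each → 6
  2 × C: 1 H each → 2
  2 × C: no H
  2 × O: no H
  Total hydrogens = 18.
Molecular formula: C11H18O2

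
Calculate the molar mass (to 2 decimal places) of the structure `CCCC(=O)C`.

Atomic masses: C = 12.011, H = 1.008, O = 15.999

86.13

Molecular formula: C5H10O.
M = 5×12.011 + 10×1.008 + 1×15.999 = 86.13 g/mol.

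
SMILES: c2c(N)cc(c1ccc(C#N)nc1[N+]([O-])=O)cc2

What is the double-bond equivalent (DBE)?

11

Molecular formula from the SMILES: C12H8N4O2.
DoU = (2C + 2 + N − H − X)/2 = (2·12 + 2 + 4 − 8 − 0)/2 = 22/2 = 11.
(Structurally: 2 ring(s) + 9 π bond(s) = 11.)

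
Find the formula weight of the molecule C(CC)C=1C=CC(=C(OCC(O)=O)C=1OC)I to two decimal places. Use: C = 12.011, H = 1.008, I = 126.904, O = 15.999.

Molecular formula: C12H15IO4.
M = 12×12.011 + 15×1.008 + 1×126.904 + 4×15.999 = 350.15 g/mol.

350.15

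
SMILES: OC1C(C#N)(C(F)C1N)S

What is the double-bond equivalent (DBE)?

3

Molecular formula from the SMILES: C5H7FN2OS.
DoU = (2C + 2 + N − H − X)/2 = (2·5 + 2 + 2 − 7 − 1)/2 = 6/2 = 3.
(Structurally: 1 ring(s) + 2 π bond(s) = 3.)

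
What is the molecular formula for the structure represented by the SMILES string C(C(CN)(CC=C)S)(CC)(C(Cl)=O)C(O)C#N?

Heavy atoms from the SMILES: 11 C, 1 Cl, 2 N, 2 O, 1 S.
Implicit hydrogens by atom environment:
  4 × C: 2 H each → 8
  4 × C: no H
  2 × C: 1 H each → 2
  1 × C: 3 H
  1 × Cl: no H
  1 × N: 2 H
  1 × N: no H
  1 × O: 1 H
  1 × O: no H
  1 × S: 1 H
  Total hydrogens = 17.
Molecular formula: C11H17ClN2O2S

C11H17ClN2O2S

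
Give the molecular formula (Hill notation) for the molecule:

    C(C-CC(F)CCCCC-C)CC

Heavy atoms from the SMILES: 12 C, 1 F.
Implicit hydrogens by atom environment:
  9 × C: 2 H each → 18
  2 × C: 3 H each → 6
  1 × C: 1 H
  1 × F: no H
  Total hydrogens = 25.
Molecular formula: C12H25F

C12H25F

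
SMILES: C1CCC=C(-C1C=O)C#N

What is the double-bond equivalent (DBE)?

Molecular formula from the SMILES: C8H9NO.
DoU = (2C + 2 + N − H − X)/2 = (2·8 + 2 + 1 − 9 − 0)/2 = 10/2 = 5.
(Structurally: 1 ring(s) + 4 π bond(s) = 5.)

5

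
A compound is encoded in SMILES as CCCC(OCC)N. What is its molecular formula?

C6H15NO

Heavy atoms from the SMILES: 6 C, 1 N, 1 O.
Implicit hydrogens by atom environment:
  3 × C: 2 H each → 6
  2 × C: 3 H each → 6
  1 × C: 1 H
  1 × N: 2 H
  1 × O: no H
  Total hydrogens = 15.
Molecular formula: C6H15NO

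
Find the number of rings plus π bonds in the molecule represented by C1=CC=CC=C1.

4

Molecular formula from the SMILES: C6H6.
DoU = (2C + 2 + N − H − X)/2 = (2·6 + 2 + 0 − 6 − 0)/2 = 8/2 = 4.
(Structurally: 1 ring(s) + 3 π bond(s) = 4.)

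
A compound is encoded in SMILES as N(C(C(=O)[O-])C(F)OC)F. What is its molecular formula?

Heavy atoms from the SMILES: 4 C, 2 F, 1 N, 3 O.
Implicit hydrogens by atom environment:
  2 × C: 1 H each → 2
  2 × F: no H
  2 × O: no H
  1 × C: 3 H
  1 × C: no H
  1 × N: 1 H
  1 × O (charge -1): no H
  Total hydrogens = 6.
Net charge -1.
Molecular formula: C4H6F2NO3-

C4H6F2NO3-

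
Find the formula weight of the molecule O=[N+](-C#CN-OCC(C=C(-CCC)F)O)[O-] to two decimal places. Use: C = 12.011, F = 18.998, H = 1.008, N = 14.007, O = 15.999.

Molecular formula: C9H13FN2O4.
M = 9×12.011 + 1×18.998 + 13×1.008 + 2×14.007 + 4×15.999 = 232.21 g/mol.

232.21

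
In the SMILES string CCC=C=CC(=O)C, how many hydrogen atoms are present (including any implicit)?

Hydrogens are implicit in SMILES; fill each atom to its normal valence:
  2 × C: 3 H each → 6
  2 × C: 1 H each → 2
  2 × C: no H
  1 × C: 2 H
  1 × O: no H
  Total hydrogens = 10.

10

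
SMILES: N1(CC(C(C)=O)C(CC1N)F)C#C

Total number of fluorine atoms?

1

The symbol for fluorine appears 1 time in the SMILES.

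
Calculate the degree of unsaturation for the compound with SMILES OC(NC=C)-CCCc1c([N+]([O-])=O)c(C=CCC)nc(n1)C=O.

8

Molecular formula from the SMILES: C15H20N4O4.
DoU = (2C + 2 + N − H − X)/2 = (2·15 + 2 + 4 − 20 − 0)/2 = 16/2 = 8.
(Structurally: 1 ring(s) + 7 π bond(s) = 8.)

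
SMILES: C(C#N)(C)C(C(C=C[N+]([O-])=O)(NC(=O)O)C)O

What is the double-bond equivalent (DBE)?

Molecular formula from the SMILES: C9H13N3O5.
DoU = (2C + 2 + N − H − X)/2 = (2·9 + 2 + 3 − 13 − 0)/2 = 10/2 = 5.
(Structurally: 0 ring(s) + 5 π bond(s) = 5.)

5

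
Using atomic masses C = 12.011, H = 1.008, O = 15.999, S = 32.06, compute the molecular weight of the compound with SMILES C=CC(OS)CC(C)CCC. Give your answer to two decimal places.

Molecular formula: C9H18OS.
M = 9×12.011 + 18×1.008 + 1×15.999 + 1×32.06 = 174.30 g/mol.

174.30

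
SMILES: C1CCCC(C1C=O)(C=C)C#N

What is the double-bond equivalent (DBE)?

Molecular formula from the SMILES: C10H13NO.
DoU = (2C + 2 + N − H − X)/2 = (2·10 + 2 + 1 − 13 − 0)/2 = 10/2 = 5.
(Structurally: 1 ring(s) + 4 π bond(s) = 5.)

5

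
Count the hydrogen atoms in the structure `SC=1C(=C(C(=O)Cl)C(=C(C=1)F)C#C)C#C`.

4

Hydrogens are implicit in SMILES; fill each atom to its normal valence:
  5 × C (aromatic): no H
  3 × C: no H
  2 × C: 1 H each → 2
  1 × C (aromatic): 1 H
  1 × Cl: no H
  1 × F: no H
  1 × O: no H
  1 × S: 1 H
  Total hydrogens = 4.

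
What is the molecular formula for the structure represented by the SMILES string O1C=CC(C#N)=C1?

Heavy atoms from the SMILES: 5 C, 1 N, 1 O.
Implicit hydrogens by atom environment:
  3 × C (aromatic): 1 H each → 3
  1 × C (aromatic): no H
  1 × C: no H
  1 × N: no H
  1 × O (aromatic): no H
  Total hydrogens = 3.
Molecular formula: C5H3NO

C5H3NO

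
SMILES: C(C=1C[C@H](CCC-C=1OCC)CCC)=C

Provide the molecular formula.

C14H24O

Heavy atoms from the SMILES: 14 C, 1 O.
Implicit hydrogens by atom environment:
  8 × C: 2 H each → 16
  2 × C: 3 H each → 6
  2 × C: 1 H each → 2
  2 × C: no H
  1 × O: no H
  Total hydrogens = 24.
Molecular formula: C14H24O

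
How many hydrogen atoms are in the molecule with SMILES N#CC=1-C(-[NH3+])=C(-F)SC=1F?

3

Hydrogens are implicit in SMILES; fill each atom to its normal valence:
  4 × C (aromatic): no H
  2 × F: no H
  1 × C: no H
  1 × N (charge +1): 3 H
  1 × N: no H
  1 × S (aromatic): no H
  Total hydrogens = 3.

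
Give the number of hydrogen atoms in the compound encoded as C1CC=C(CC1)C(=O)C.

Hydrogens are implicit in SMILES; fill each atom to its normal valence:
  4 × C: 2 H each → 8
  2 × C: no H
  1 × C: 3 H
  1 × C: 1 H
  1 × O: no H
  Total hydrogens = 12.

12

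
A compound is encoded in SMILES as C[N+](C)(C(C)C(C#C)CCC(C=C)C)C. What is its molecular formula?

Heavy atoms from the SMILES: 14 C, 1 N.
Implicit hydrogens by atom environment:
  5 × C: 3 H each → 15
  5 × C: 1 H each → 5
  3 × C: 2 H each → 6
  1 × C: no H
  1 × N (charge +1): no H
  Total hydrogens = 26.
Net charge +1.
Molecular formula: C14H26N+

C14H26N+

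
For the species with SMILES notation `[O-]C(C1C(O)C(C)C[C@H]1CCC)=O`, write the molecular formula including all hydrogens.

Heavy atoms from the SMILES: 10 C, 3 O.
Implicit hydrogens by atom environment:
  4 × C: 1 H each → 4
  3 × C: 2 H each → 6
  2 × C: 3 H each → 6
  1 × C: no H
  1 × O: 1 H
  1 × O: no H
  1 × O (charge -1): no H
  Total hydrogens = 17.
Net charge -1.
Molecular formula: C10H17O3-

C10H17O3-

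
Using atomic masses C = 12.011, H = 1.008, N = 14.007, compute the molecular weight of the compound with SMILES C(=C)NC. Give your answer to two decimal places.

57.10

Molecular formula: C3H7N.
M = 3×12.011 + 7×1.008 + 1×14.007 = 57.10 g/mol.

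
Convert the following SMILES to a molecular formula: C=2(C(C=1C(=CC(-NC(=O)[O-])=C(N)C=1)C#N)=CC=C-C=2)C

Heavy atoms from the SMILES: 15 C, 3 N, 2 O.
Implicit hydrogens by atom environment:
  6 × C (aromatic): 1 H each → 6
  6 × C (aromatic): no H
  2 × C: no H
  1 × C: 3 H
  1 × N: 2 H
  1 × N: 1 H
  1 × N: no H
  1 × O: no H
  1 × O (charge -1): no H
  Total hydrogens = 12.
Net charge -1.
Molecular formula: C15H12N3O2-

C15H12N3O2-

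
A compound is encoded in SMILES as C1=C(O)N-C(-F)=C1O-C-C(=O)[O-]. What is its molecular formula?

C6H5FNO4-

Heavy atoms from the SMILES: 6 C, 1 F, 1 N, 4 O.
Implicit hydrogens by atom environment:
  3 × C (aromatic): no H
  2 × O: no H
  1 × C: 2 H
  1 × C (aromatic): 1 H
  1 × C: no H
  1 × F: no H
  1 × N (aromatic): 1 H
  1 × O: 1 H
  1 × O (charge -1): no H
  Total hydrogens = 5.
Net charge -1.
Molecular formula: C6H5FNO4-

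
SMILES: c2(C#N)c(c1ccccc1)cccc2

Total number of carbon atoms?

The symbol for carbon appears 13 times in the SMILES. Lowercase c denotes aromatic carbon and counts toward C.

13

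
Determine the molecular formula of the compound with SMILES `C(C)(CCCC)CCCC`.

Heavy atoms from the SMILES: 10 C.
Implicit hydrogens by atom environment:
  6 × C: 2 H each → 12
  3 × C: 3 H each → 9
  1 × C: 1 H
  Total hydrogens = 22.
Molecular formula: C10H22

C10H22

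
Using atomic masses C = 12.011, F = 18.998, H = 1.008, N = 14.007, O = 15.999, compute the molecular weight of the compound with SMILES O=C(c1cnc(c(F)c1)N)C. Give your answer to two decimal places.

154.14

Molecular formula: C7H7FN2O.
M = 7×12.011 + 1×18.998 + 7×1.008 + 2×14.007 + 1×15.999 = 154.14 g/mol.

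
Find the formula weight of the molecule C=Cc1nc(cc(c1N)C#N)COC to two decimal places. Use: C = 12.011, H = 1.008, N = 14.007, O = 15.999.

189.22

Molecular formula: C10H11N3O.
M = 10×12.011 + 11×1.008 + 3×14.007 + 1×15.999 = 189.22 g/mol.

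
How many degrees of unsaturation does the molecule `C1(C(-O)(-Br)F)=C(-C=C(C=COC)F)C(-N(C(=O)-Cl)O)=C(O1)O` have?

6

Molecular formula from the SMILES: C11H9BrClF2NO6.
DoU = (2C + 2 + N − H − X)/2 = (2·11 + 2 + 1 − 9 − 4)/2 = 12/2 = 6.
(Structurally: 1 ring(s) + 5 π bond(s) = 6.)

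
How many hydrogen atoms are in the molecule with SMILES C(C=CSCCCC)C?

16

Hydrogens are implicit in SMILES; fill each atom to its normal valence:
  4 × C: 2 H each → 8
  2 × C: 3 H each → 6
  2 × C: 1 H each → 2
  1 × S: no H
  Total hydrogens = 16.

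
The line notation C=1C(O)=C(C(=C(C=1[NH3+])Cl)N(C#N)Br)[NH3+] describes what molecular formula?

Heavy atoms from the SMILES: 1 Br, 7 C, 1 Cl, 4 N, 1 O.
Implicit hydrogens by atom environment:
  5 × C (aromatic): no H
  2 × N (charge +1): 3 H each → 6
  2 × N: no H
  1 × Br: no H
  1 × C (aromatic): 1 H
  1 × C: no H
  1 × Cl: no H
  1 × O: 1 H
  Total hydrogens = 8.
Net charge +2.
Molecular formula: [C7H8BrClN4O]2+

[C7H8BrClN4O]2+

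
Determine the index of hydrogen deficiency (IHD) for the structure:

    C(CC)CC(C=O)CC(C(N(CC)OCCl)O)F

Molecular formula from the SMILES: C12H23ClFNO3.
DoU = (2C + 2 + N − H − X)/2 = (2·12 + 2 + 1 − 23 − 2)/2 = 2/2 = 1.
(Structurally: 0 ring(s) + 1 π bond(s) = 1.)

1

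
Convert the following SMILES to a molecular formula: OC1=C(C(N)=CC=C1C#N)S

C7H6N2OS

Heavy atoms from the SMILES: 7 C, 2 N, 1 O, 1 S.
Implicit hydrogens by atom environment:
  4 × C (aromatic): no H
  2 × C (aromatic): 1 H each → 2
  1 × C: no H
  1 × N: 2 H
  1 × N: no H
  1 × O: 1 H
  1 × S: 1 H
  Total hydrogens = 6.
Molecular formula: C7H6N2OS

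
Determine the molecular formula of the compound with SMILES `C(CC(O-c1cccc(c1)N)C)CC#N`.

Heavy atoms from the SMILES: 12 C, 2 N, 1 O.
Implicit hydrogens by atom environment:
  4 × C (aromatic): 1 H each → 4
  3 × C: 2 H each → 6
  2 × C (aromatic): no H
  1 × C: 3 H
  1 × C: 1 H
  1 × C: no H
  1 × N: 2 H
  1 × N: no H
  1 × O: no H
  Total hydrogens = 16.
Molecular formula: C12H16N2O

C12H16N2O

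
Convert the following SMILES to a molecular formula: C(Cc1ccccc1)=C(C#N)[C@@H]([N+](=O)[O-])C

C12H12N2O2

Heavy atoms from the SMILES: 12 C, 2 N, 2 O.
Implicit hydrogens by atom environment:
  5 × C (aromatic): 1 H each → 5
  2 × C: 1 H each → 2
  2 × C: no H
  1 × C: 3 H
  1 × C: 2 H
  1 × C (aromatic): no H
  1 × N (charge +1): no H
  1 × N: no H
  1 × O: no H
  1 × O (charge -1): no H
  Total hydrogens = 12.
Molecular formula: C12H12N2O2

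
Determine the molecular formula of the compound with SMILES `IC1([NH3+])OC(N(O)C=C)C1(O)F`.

Heavy atoms from the SMILES: 5 C, 1 F, 1 I, 2 N, 3 O.
Implicit hydrogens by atom environment:
  2 × C: 1 H each → 2
  2 × C: no H
  2 × O: 1 H each → 2
  1 × C: 2 H
  1 × F: no H
  1 × I: no H
  1 × N (charge +1): 3 H
  1 × N: no H
  1 × O: no H
  Total hydrogens = 9.
Net charge +1.
Molecular formula: C5H9FIN2O3+

C5H9FIN2O3+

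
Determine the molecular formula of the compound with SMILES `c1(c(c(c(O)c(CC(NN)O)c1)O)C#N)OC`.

C10H13N3O4

Heavy atoms from the SMILES: 10 C, 3 N, 4 O.
Implicit hydrogens by atom environment:
  5 × C (aromatic): no H
  3 × O: 1 H each → 3
  1 × C: 3 H
  1 × C: 2 H
  1 × C (aromatic): 1 H
  1 × C: 1 H
  1 × C: no H
  1 × N: 2 H
  1 × N: 1 H
  1 × N: no H
  1 × O: no H
  Total hydrogens = 13.
Molecular formula: C10H13N3O4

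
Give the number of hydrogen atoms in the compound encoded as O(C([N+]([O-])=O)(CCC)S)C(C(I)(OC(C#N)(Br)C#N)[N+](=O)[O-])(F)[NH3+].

11

Hydrogens are implicit in SMILES; fill each atom to its normal valence:
  6 × C: no H
  4 × O: no H
  2 × C: 2 H each → 4
  2 × N: no H
  2 × N (charge +1): no H
  2 × O (charge -1): no H
  1 × Br: no H
  1 × C: 3 H
  1 × F: no H
  1 × I: no H
  1 × N (charge +1): 3 H
  1 × S: 1 H
  Total hydrogens = 11.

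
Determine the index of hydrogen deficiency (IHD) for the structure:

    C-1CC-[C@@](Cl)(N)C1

1

Molecular formula from the SMILES: C5H10ClN.
DoU = (2C + 2 + N − H − X)/2 = (2·5 + 2 + 1 − 10 − 1)/2 = 2/2 = 1.
(Structurally: 1 ring(s) + 0 π bond(s) = 1.)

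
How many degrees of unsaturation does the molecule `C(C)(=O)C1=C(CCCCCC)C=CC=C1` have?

5

Molecular formula from the SMILES: C14H20O.
DoU = (2C + 2 + N − H − X)/2 = (2·14 + 2 + 0 − 20 − 0)/2 = 10/2 = 5.
(Structurally: 1 ring(s) + 4 π bond(s) = 5.)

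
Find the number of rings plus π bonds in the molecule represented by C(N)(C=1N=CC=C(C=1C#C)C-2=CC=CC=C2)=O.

11

Molecular formula from the SMILES: C14H10N2O.
DoU = (2C + 2 + N − H − X)/2 = (2·14 + 2 + 2 − 10 − 0)/2 = 22/2 = 11.
(Structurally: 2 ring(s) + 9 π bond(s) = 11.)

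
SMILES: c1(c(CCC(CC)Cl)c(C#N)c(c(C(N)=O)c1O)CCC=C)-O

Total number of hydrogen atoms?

21

Hydrogens are implicit in SMILES; fill each atom to its normal valence:
  6 × C: 2 H each → 12
  6 × C (aromatic): no H
  2 × C: 1 H each → 2
  2 × C: no H
  2 × O: 1 H each → 2
  1 × C: 3 H
  1 × Cl: no H
  1 × N: 2 H
  1 × N: no H
  1 × O: no H
  Total hydrogens = 21.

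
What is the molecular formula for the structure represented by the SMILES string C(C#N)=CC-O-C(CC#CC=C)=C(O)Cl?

C11H10ClNO2

Heavy atoms from the SMILES: 11 C, 1 Cl, 1 N, 2 O.
Implicit hydrogens by atom environment:
  5 × C: no H
  3 × C: 2 H each → 6
  3 × C: 1 H each → 3
  1 × Cl: no H
  1 × N: no H
  1 × O: 1 H
  1 × O: no H
  Total hydrogens = 10.
Molecular formula: C11H10ClNO2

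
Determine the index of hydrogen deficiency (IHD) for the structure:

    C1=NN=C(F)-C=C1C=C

Molecular formula from the SMILES: C6H5FN2.
DoU = (2C + 2 + N − H − X)/2 = (2·6 + 2 + 2 − 5 − 1)/2 = 10/2 = 5.
(Structurally: 1 ring(s) + 4 π bond(s) = 5.)

5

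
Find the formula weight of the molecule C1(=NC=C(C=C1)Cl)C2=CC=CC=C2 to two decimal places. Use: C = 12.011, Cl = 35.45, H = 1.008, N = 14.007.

Molecular formula: C11H8ClN.
M = 11×12.011 + 1×35.45 + 8×1.008 + 1×14.007 = 189.64 g/mol.

189.64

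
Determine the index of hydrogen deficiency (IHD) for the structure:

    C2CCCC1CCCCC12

2

Molecular formula from the SMILES: C10H18.
DoU = (2C + 2 + N − H − X)/2 = (2·10 + 2 + 0 − 18 − 0)/2 = 4/2 = 2.
(Structurally: 2 ring(s) + 0 π bond(s) = 2.)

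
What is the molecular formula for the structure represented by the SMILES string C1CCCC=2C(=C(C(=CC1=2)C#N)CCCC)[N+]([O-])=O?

Heavy atoms from the SMILES: 15 C, 2 N, 2 O.
Implicit hydrogens by atom environment:
  7 × C: 2 H each → 14
  5 × C (aromatic): no H
  1 × C: 3 H
  1 × C (aromatic): 1 H
  1 × C: no H
  1 × N (charge +1): no H
  1 × N: no H
  1 × O: no H
  1 × O (charge -1): no H
  Total hydrogens = 18.
Molecular formula: C15H18N2O2

C15H18N2O2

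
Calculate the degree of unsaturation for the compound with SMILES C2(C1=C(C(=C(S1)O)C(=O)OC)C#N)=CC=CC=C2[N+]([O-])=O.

Molecular formula from the SMILES: C13H8N2O5S.
DoU = (2C + 2 + N − H − X)/2 = (2·13 + 2 + 2 − 8 − 0)/2 = 22/2 = 11.
(Structurally: 2 ring(s) + 9 π bond(s) = 11.)

11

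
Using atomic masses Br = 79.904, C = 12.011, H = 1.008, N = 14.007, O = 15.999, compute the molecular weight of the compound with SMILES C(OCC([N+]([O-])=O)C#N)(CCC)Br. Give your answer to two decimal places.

251.08

Molecular formula: C7H11BrN2O3.
M = 1×79.904 + 7×12.011 + 11×1.008 + 2×14.007 + 3×15.999 = 251.08 g/mol.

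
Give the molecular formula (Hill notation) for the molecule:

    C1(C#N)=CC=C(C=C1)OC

C8H7NO

Heavy atoms from the SMILES: 8 C, 1 N, 1 O.
Implicit hydrogens by atom environment:
  4 × C (aromatic): 1 H each → 4
  2 × C (aromatic): no H
  1 × C: 3 H
  1 × C: no H
  1 × N: no H
  1 × O: no H
  Total hydrogens = 7.
Molecular formula: C8H7NO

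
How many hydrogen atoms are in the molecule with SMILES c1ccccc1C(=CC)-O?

Hydrogens are implicit in SMILES; fill each atom to its normal valence:
  5 × C (aromatic): 1 H each → 5
  1 × C: 3 H
  1 × C: 1 H
  1 × C: no H
  1 × C (aromatic): no H
  1 × O: 1 H
  Total hydrogens = 10.

10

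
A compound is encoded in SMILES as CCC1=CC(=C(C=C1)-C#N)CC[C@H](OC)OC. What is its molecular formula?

Heavy atoms from the SMILES: 14 C, 1 N, 2 O.
Implicit hydrogens by atom environment:
  3 × C: 3 H each → 9
  3 × C: 2 H each → 6
  3 × C (aromatic): 1 H each → 3
  3 × C (aromatic): no H
  2 × O: no H
  1 × C: 1 H
  1 × C: no H
  1 × N: no H
  Total hydrogens = 19.
Molecular formula: C14H19NO2

C14H19NO2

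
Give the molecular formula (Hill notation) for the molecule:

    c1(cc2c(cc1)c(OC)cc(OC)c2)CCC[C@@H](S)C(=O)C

C18H22O3S

Heavy atoms from the SMILES: 18 C, 3 O, 1 S.
Implicit hydrogens by atom environment:
  5 × C (aromatic): 1 H each → 5
  5 × C (aromatic): no H
  3 × C: 3 H each → 9
  3 × C: 2 H each → 6
  3 × O: no H
  1 × C: 1 H
  1 × C: no H
  1 × S: 1 H
  Total hydrogens = 22.
Molecular formula: C18H22O3S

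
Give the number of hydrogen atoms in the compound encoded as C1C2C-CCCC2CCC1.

18

Hydrogens are implicit in SMILES; fill each atom to its normal valence:
  8 × C: 2 H each → 16
  2 × C: 1 H each → 2
  Total hydrogens = 18.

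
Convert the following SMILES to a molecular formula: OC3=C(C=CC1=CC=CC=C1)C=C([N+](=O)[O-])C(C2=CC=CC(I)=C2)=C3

Heavy atoms from the SMILES: 20 C, 1 I, 1 N, 3 O.
Implicit hydrogens by atom environment:
  11 × C (aromatic): 1 H each → 11
  7 × C (aromatic): no H
  2 × C: 1 H each → 2
  1 × I: no H
  1 × N (charge +1): no H
  1 × O: 1 H
  1 × O: no H
  1 × O (charge -1): no H
  Total hydrogens = 14.
Molecular formula: C20H14INO3

C20H14INO3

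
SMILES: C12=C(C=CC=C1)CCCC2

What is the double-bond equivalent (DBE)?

Molecular formula from the SMILES: C10H12.
DoU = (2C + 2 + N − H − X)/2 = (2·10 + 2 + 0 − 12 − 0)/2 = 10/2 = 5.
(Structurally: 2 ring(s) + 3 π bond(s) = 5.)

5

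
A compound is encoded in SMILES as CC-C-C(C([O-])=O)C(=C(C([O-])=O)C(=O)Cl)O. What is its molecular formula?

[C9H9ClO6]2-

Heavy atoms from the SMILES: 9 C, 1 Cl, 6 O.
Implicit hydrogens by atom environment:
  5 × C: no H
  3 × O: no H
  2 × C: 2 H each → 4
  2 × O (charge -1): no H
  1 × C: 3 H
  1 × C: 1 H
  1 × Cl: no H
  1 × O: 1 H
  Total hydrogens = 9.
Net charge -2.
Molecular formula: [C9H9ClO6]2-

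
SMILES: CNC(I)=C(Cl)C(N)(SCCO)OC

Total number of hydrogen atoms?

14

Hydrogens are implicit in SMILES; fill each atom to its normal valence:
  3 × C: no H
  2 × C: 3 H each → 6
  2 × C: 2 H each → 4
  1 × Cl: no H
  1 × I: no H
  1 × N: 2 H
  1 × N: 1 H
  1 × O: 1 H
  1 × O: no H
  1 × S: no H
  Total hydrogens = 14.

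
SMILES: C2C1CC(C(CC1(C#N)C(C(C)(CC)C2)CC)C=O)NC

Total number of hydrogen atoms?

30

Hydrogens are implicit in SMILES; fill each atom to its normal valence:
  6 × C: 2 H each → 12
  5 × C: 1 H each → 5
  4 × C: 3 H each → 12
  3 × C: no H
  1 × N: 1 H
  1 × N: no H
  1 × O: no H
  Total hydrogens = 30.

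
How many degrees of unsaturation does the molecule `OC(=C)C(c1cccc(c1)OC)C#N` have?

7

Molecular formula from the SMILES: C11H11NO2.
DoU = (2C + 2 + N − H − X)/2 = (2·11 + 2 + 1 − 11 − 0)/2 = 14/2 = 7.
(Structurally: 1 ring(s) + 6 π bond(s) = 7.)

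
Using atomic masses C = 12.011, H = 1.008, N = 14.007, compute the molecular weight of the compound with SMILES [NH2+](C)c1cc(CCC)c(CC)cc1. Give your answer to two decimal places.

178.30

Molecular formula: C12H20N+.
M = 12×12.011 + 20×1.008 + 1×14.007 = 178.30 g/mol.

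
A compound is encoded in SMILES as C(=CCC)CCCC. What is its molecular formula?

C8H16

Heavy atoms from the SMILES: 8 C.
Implicit hydrogens by atom environment:
  4 × C: 2 H each → 8
  2 × C: 3 H each → 6
  2 × C: 1 H each → 2
  Total hydrogens = 16.
Molecular formula: C8H16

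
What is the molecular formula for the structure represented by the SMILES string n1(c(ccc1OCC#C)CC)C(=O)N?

C10H12N2O2

Heavy atoms from the SMILES: 10 C, 2 N, 2 O.
Implicit hydrogens by atom environment:
  2 × C: 2 H each → 4
  2 × C (aromatic): 1 H each → 2
  2 × C (aromatic): no H
  2 × C: no H
  2 × O: no H
  1 × C: 3 H
  1 × C: 1 H
  1 × N: 2 H
  1 × N (aromatic): no H
  Total hydrogens = 12.
Molecular formula: C10H12N2O2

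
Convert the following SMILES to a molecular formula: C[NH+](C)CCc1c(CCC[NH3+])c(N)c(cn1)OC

Heavy atoms from the SMILES: 13 C, 4 N, 1 O.
Implicit hydrogens by atom environment:
  5 × C: 2 H each → 10
  4 × C (aromatic): no H
  3 × C: 3 H each → 9
  1 × C (aromatic): 1 H
  1 × N (charge +1): 3 H
  1 × N: 2 H
  1 × N (charge +1): 1 H
  1 × N (aromatic): no H
  1 × O: no H
  Total hydrogens = 26.
Net charge +2.
Molecular formula: [C13H26N4O]2+

[C13H26N4O]2+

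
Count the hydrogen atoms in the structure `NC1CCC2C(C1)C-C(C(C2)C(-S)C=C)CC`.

27

Hydrogens are implicit in SMILES; fill each atom to its normal valence:
  7 × C: 2 H each → 14
  7 × C: 1 H each → 7
  1 × C: 3 H
  1 × N: 2 H
  1 × S: 1 H
  Total hydrogens = 27.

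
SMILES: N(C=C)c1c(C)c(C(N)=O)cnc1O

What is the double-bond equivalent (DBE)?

6

Molecular formula from the SMILES: C9H11N3O2.
DoU = (2C + 2 + N − H − X)/2 = (2·9 + 2 + 3 − 11 − 0)/2 = 12/2 = 6.
(Structurally: 1 ring(s) + 5 π bond(s) = 6.)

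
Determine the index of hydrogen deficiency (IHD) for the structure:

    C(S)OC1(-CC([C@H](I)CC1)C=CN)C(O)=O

Molecular formula from the SMILES: C10H16INO3S.
DoU = (2C + 2 + N − H − X)/2 = (2·10 + 2 + 1 − 16 − 1)/2 = 6/2 = 3.
(Structurally: 1 ring(s) + 2 π bond(s) = 3.)

3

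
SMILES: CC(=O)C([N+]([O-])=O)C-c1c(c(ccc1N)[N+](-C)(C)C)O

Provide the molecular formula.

C13H20N3O4+

Heavy atoms from the SMILES: 13 C, 3 N, 4 O.
Implicit hydrogens by atom environment:
  4 × C: 3 H each → 12
  4 × C (aromatic): no H
  2 × C (aromatic): 1 H each → 2
  2 × N (charge +1): no H
  2 × O: no H
  1 × C: 2 H
  1 × C: 1 H
  1 × C: no H
  1 × N: 2 H
  1 × O: 1 H
  1 × O (charge -1): no H
  Total hydrogens = 20.
Net charge +1.
Molecular formula: C13H20N3O4+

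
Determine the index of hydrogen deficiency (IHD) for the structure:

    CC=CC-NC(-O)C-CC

1

Molecular formula from the SMILES: C8H17NO.
DoU = (2C + 2 + N − H − X)/2 = (2·8 + 2 + 1 − 17 − 0)/2 = 2/2 = 1.
(Structurally: 0 ring(s) + 1 π bond(s) = 1.)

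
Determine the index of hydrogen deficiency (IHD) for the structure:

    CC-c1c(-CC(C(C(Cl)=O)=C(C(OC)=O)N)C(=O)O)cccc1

8

Molecular formula from the SMILES: C16H18ClNO5.
DoU = (2C + 2 + N − H − X)/2 = (2·16 + 2 + 1 − 18 − 1)/2 = 16/2 = 8.
(Structurally: 1 ring(s) + 7 π bond(s) = 8.)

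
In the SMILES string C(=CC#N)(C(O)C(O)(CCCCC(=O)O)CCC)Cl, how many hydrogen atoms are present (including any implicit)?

Hydrogens are implicit in SMILES; fill each atom to its normal valence:
  6 × C: 2 H each → 12
  4 × C: no H
  3 × O: 1 H each → 3
  2 × C: 1 H each → 2
  1 × C: 3 H
  1 × Cl: no H
  1 × N: no H
  1 × O: no H
  Total hydrogens = 20.

20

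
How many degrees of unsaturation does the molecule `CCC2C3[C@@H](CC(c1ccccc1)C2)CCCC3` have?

Molecular formula from the SMILES: C18H26.
DoU = (2C + 2 + N − H − X)/2 = (2·18 + 2 + 0 − 26 − 0)/2 = 12/2 = 6.
(Structurally: 3 ring(s) + 3 π bond(s) = 6.)

6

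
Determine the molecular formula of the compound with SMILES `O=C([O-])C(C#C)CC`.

Heavy atoms from the SMILES: 6 C, 2 O.
Implicit hydrogens by atom environment:
  2 × C: 1 H each → 2
  2 × C: no H
  1 × C: 3 H
  1 × C: 2 H
  1 × O: no H
  1 × O (charge -1): no H
  Total hydrogens = 7.
Net charge -1.
Molecular formula: C6H7O2-

C6H7O2-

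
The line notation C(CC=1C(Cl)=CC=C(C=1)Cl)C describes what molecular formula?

Heavy atoms from the SMILES: 9 C, 2 Cl.
Implicit hydrogens by atom environment:
  3 × C (aromatic): 1 H each → 3
  3 × C (aromatic): no H
  2 × C: 2 H each → 4
  2 × Cl: no H
  1 × C: 3 H
  Total hydrogens = 10.
Molecular formula: C9H10Cl2

C9H10Cl2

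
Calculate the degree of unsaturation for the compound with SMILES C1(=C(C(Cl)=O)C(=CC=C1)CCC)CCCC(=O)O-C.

Molecular formula from the SMILES: C15H19ClO3.
DoU = (2C + 2 + N − H − X)/2 = (2·15 + 2 + 0 − 19 − 1)/2 = 12/2 = 6.
(Structurally: 1 ring(s) + 5 π bond(s) = 6.)

6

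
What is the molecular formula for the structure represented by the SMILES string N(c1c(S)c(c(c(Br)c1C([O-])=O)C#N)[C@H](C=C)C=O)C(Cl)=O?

Heavy atoms from the SMILES: 1 Br, 13 C, 1 Cl, 2 N, 4 O, 1 S.
Implicit hydrogens by atom environment:
  6 × C (aromatic): no H
  3 × C: 1 H each → 3
  3 × C: no H
  3 × O: no H
  1 × Br: no H
  1 × C: 2 H
  1 × Cl: no H
  1 × N: 1 H
  1 × N: no H
  1 × O (charge -1): no H
  1 × S: 1 H
  Total hydrogens = 7.
Net charge -1.
Molecular formula: C13H7BrClN2O4S-

C13H7BrClN2O4S-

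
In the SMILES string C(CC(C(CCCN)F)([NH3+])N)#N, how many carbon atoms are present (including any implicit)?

The symbol for carbon appears 7 times in the SMILES.

7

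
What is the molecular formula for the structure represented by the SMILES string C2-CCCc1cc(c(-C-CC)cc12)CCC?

Heavy atoms from the SMILES: 16 C.
Implicit hydrogens by atom environment:
  8 × C: 2 H each → 16
  4 × C (aromatic): no H
  2 × C: 3 H each → 6
  2 × C (aromatic): 1 H each → 2
  Total hydrogens = 24.
Molecular formula: C16H24

C16H24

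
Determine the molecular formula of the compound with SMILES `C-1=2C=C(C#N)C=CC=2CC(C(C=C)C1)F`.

Heavy atoms from the SMILES: 13 C, 1 F, 1 N.
Implicit hydrogens by atom environment:
  3 × C: 2 H each → 6
  3 × C (aromatic): 1 H each → 3
  3 × C: 1 H each → 3
  3 × C (aromatic): no H
  1 × C: no H
  1 × F: no H
  1 × N: no H
  Total hydrogens = 12.
Molecular formula: C13H12FN

C13H12FN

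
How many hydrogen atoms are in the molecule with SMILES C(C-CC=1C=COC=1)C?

12

Hydrogens are implicit in SMILES; fill each atom to its normal valence:
  3 × C: 2 H each → 6
  3 × C (aromatic): 1 H each → 3
  1 × C: 3 H
  1 × C (aromatic): no H
  1 × O (aromatic): no H
  Total hydrogens = 12.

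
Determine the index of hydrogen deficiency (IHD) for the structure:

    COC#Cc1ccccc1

6

Molecular formula from the SMILES: C9H8O.
DoU = (2C + 2 + N − H − X)/2 = (2·9 + 2 + 0 − 8 − 0)/2 = 12/2 = 6.
(Structurally: 1 ring(s) + 5 π bond(s) = 6.)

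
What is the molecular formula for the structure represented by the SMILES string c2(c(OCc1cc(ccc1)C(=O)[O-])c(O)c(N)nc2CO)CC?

C16H17N2O5-

Heavy atoms from the SMILES: 16 C, 2 N, 5 O.
Implicit hydrogens by atom environment:
  7 × C (aromatic): no H
  4 × C (aromatic): 1 H each → 4
  3 × C: 2 H each → 6
  2 × O: 1 H each → 2
  2 × O: no H
  1 × C: 3 H
  1 × C: no H
  1 × N: 2 H
  1 × N (aromatic): no H
  1 × O (charge -1): no H
  Total hydrogens = 17.
Net charge -1.
Molecular formula: C16H17N2O5-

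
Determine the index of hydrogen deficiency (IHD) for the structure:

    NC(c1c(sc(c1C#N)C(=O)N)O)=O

7

Molecular formula from the SMILES: C7H5N3O3S.
DoU = (2C + 2 + N − H − X)/2 = (2·7 + 2 + 3 − 5 − 0)/2 = 14/2 = 7.
(Structurally: 1 ring(s) + 6 π bond(s) = 7.)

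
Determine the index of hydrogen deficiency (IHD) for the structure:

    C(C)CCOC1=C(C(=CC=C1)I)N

Molecular formula from the SMILES: C10H14INO.
DoU = (2C + 2 + N − H − X)/2 = (2·10 + 2 + 1 − 14 − 1)/2 = 8/2 = 4.
(Structurally: 1 ring(s) + 3 π bond(s) = 4.)

4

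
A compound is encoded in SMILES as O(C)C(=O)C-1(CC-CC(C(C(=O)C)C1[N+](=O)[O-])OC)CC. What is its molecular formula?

C14H23NO6

Heavy atoms from the SMILES: 14 C, 1 N, 6 O.
Implicit hydrogens by atom environment:
  5 × O: no H
  4 × C: 3 H each → 12
  4 × C: 2 H each → 8
  3 × C: 1 H each → 3
  3 × C: no H
  1 × N (charge +1): no H
  1 × O (charge -1): no H
  Total hydrogens = 23.
Molecular formula: C14H23NO6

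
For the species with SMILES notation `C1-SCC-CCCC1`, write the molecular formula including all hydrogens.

Heavy atoms from the SMILES: 7 C, 1 S.
Implicit hydrogens by atom environment:
  7 × C: 2 H each → 14
  1 × S: no H
  Total hydrogens = 14.
Molecular formula: C7H14S

C7H14S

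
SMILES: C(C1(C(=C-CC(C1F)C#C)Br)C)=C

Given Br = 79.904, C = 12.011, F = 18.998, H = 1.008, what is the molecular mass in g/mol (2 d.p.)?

Molecular formula: C11H12BrF.
M = 1×79.904 + 11×12.011 + 1×18.998 + 12×1.008 = 243.12 g/mol.

243.12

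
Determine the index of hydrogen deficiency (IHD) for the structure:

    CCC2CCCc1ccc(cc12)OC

5

Molecular formula from the SMILES: C13H18O.
DoU = (2C + 2 + N − H − X)/2 = (2·13 + 2 + 0 − 18 − 0)/2 = 10/2 = 5.
(Structurally: 2 ring(s) + 3 π bond(s) = 5.)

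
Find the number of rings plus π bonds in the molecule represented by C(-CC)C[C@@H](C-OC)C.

0

Molecular formula from the SMILES: C8H18O.
DoU = (2C + 2 + N − H − X)/2 = (2·8 + 2 + 0 − 18 − 0)/2 = 0/2 = 0.
(Structurally: 0 ring(s) + 0 π bond(s) = 0.)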